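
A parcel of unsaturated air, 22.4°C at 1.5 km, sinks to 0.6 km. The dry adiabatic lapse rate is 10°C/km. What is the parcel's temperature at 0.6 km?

1500 → 600 m (dry adiabatic, 10°C/km): ΔT = +10 × 0.9 = +9°C → T = 31.4°C

31.4°C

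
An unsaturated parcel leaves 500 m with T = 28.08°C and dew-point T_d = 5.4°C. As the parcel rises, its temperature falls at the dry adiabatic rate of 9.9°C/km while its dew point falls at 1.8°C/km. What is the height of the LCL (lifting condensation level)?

3300 m

T and T_d converge at 9.9 − 1.8 = 8.1°C per km
Height above start = (28.08 − 5.4) / 8.1 = 2.8 km
LCL altitude = 500 m + 2800 m = 3300 m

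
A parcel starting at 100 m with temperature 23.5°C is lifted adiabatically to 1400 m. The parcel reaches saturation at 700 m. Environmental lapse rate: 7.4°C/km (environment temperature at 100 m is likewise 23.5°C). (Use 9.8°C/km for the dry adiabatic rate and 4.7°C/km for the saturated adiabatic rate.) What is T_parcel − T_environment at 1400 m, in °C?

+0.45°C (parcel warmer than environment)

Parcel:
  100–700 m, dry: Δz = 0.6 km ⇒ ΔT = -5.88°C; T = 17.62°C
  700–1400 m, saturated: Δz = 0.7 km ⇒ ΔT = -3.29°C; T = 14.33°C
Environment:
  100–1400 m, environment: Δz = 1.3 km ⇒ ΔT = -9.62°C; T = 13.88°C
T_parcel − T_env = 14.33 − 13.88 = +0.45°C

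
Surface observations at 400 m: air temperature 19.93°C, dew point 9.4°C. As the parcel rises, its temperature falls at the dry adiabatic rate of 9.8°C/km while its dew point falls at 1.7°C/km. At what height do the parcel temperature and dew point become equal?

T and T_d converge at 9.8 − 1.7 = 8.1°C per km
Height above start = (19.93 − 9.4) / 8.1 = 1.3 km
LCL altitude = 400 m + 1300 m = 1700 m

1700 m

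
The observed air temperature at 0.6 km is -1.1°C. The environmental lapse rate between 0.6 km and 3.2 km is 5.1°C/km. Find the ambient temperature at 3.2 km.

-14.36°C

From 600 m to 3200 m (environmental): cools by 5.1 × 2.6 = 13.26°C, giving -14.36°C.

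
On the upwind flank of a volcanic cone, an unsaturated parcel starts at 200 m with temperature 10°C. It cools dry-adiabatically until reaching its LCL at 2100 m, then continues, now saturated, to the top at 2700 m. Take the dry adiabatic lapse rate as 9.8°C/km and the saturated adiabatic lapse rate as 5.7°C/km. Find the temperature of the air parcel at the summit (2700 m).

-12.04°C

200 → 2100 m (dry, 9.8°C/km): ΔT = -9.8 × 1.9 = -18.62°C → T = -8.62°C
2100 → 2700 m (saturated, 5.7°C/km): ΔT = -5.7 × 0.6 = -3.42°C → T = -12.04°C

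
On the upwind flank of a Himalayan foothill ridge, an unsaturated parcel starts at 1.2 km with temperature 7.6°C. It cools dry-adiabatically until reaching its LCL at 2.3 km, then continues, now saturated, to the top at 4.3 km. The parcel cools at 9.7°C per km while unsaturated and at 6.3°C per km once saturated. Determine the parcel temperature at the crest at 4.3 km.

1200–2300 m, dry: Δz = 1.1 km ⇒ ΔT = -10.67°C; T = -3.07°C
2300–4300 m, saturated: Δz = 2 km ⇒ ΔT = -12.6°C; T = -15.67°C

-15.67°C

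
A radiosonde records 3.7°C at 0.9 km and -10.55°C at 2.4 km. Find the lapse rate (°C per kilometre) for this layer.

Γ = −ΔT/Δz = (3.7 − (-10.55)) / (2400 − 900) m
  = 14.25°C / 1.5 km = 9.5°C/km

9.5°C/km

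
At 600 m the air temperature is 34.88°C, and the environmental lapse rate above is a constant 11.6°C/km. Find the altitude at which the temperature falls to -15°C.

Height above start = (34.88 − (-15)) / 11.6 = 4.3 km
Altitude = 600 m + 4300 m = 4900 m

4900 m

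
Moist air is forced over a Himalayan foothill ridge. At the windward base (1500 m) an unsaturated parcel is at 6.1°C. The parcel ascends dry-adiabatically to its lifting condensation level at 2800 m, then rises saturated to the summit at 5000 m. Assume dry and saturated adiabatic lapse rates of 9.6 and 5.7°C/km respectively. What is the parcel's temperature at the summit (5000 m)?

-18.92°C

Dry to 2800 m: -9.6 × 1.3 km = -12.48°C, so T = -6.38°C.
Saturated to 5000 m: -5.7 × 2.2 km = -12.54°C, so T = -18.92°C.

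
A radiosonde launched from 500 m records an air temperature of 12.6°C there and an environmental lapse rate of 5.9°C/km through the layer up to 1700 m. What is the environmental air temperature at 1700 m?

5.52°C

Environmental to 1700 m: -5.9 × 1.2 km = -7.08°C, so T = 5.52°C.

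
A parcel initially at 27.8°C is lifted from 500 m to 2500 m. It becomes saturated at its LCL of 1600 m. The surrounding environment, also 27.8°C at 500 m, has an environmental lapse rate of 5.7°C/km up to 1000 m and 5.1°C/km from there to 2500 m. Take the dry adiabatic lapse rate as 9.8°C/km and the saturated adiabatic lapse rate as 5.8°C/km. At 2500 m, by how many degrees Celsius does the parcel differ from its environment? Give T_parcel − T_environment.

Parcel:
  From 500 m to 1600 m (dry): cools by 9.8 × 1.1 = 10.78°C, giving 17.02°C.
  From 1600 m to 2500 m (saturated): cools by 5.8 × 0.9 = 5.22°C, giving 11.8°C.
Environment:
  From 500 m to 1000 m (environment, lower layer): cools by 5.7 × 0.5 = 2.85°C, giving 24.95°C.
  From 1000 m to 2500 m (environment, upper layer): cools by 5.1 × 1.5 = 7.65°C, giving 17.3°C.
T_parcel − T_env = 11.8 − 17.3 = -5.5°C

-5.5°C (parcel cooler than environment)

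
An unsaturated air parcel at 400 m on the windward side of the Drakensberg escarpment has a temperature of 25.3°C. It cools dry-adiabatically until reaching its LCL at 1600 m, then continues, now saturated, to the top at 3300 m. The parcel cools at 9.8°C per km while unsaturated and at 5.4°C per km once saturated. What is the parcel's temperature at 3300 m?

400 → 1600 m (dry, 9.8°C/km): ΔT = -9.8 × 1.2 = -11.76°C → T = 13.54°C
1600 → 3300 m (saturated, 5.4°C/km): ΔT = -5.4 × 1.7 = -9.18°C → T = 4.36°C

4.36°C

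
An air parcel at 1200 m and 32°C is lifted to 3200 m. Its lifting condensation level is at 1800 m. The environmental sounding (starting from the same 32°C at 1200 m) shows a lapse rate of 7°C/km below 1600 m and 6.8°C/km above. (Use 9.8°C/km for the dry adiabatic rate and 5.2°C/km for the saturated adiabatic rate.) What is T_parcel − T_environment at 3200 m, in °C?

+0.52°C (parcel warmer than environment)

Parcel:
  Dry to 1800 m: -9.8 × 0.6 km = -5.88°C, so T = 26.12°C.
  Saturated to 3200 m: -5.2 × 1.4 km = -7.28°C, so T = 18.84°C.
Environment:
  Environment, lower layer to 1600 m: -7 × 0.4 km = -2.8°C, so T = 29.2°C.
  Environment, upper layer to 3200 m: -6.8 × 1.6 km = -10.88°C, so T = 18.32°C.
T_parcel − T_env = 18.84 − 18.32 = +0.52°C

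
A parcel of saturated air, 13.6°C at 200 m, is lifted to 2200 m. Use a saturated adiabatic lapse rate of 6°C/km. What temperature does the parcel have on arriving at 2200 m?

Saturated adiabatic to 2200 m: -6 × 2 km = -12°C, so T = 1.6°C.

1.6°C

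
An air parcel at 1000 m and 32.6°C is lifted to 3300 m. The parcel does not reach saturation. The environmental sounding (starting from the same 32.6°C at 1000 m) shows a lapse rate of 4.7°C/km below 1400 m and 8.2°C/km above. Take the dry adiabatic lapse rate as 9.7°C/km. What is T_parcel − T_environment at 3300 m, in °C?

Parcel:
  Dry to 3300 m: -9.7 × 2.3 km = -22.31°C, so T = 10.29°C.
Environment:
  Environment, lower layer to 1400 m: -4.7 × 0.4 km = -1.88°C, so T = 30.72°C.
  Environment, upper layer to 3300 m: -8.2 × 1.9 km = -15.58°C, so T = 15.14°C.
T_parcel − T_env = 10.29 − 15.14 = -4.85°C

-4.85°C (parcel cooler than environment)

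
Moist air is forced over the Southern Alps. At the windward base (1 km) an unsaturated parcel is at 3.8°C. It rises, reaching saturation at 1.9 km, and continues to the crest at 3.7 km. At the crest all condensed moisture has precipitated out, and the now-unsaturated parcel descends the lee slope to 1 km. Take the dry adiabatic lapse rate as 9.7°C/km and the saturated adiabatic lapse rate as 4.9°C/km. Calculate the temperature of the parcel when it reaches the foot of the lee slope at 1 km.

1000 → 1900 m (dry, 9.7°C/km): ΔT = -9.7 × 0.9 = -8.73°C → T = -4.93°C
1900 → 3700 m (saturated, 4.9°C/km): ΔT = -4.9 × 1.8 = -8.82°C → T = -13.75°C
3700 → 1000 m (dry descent, 9.7°C/km): ΔT = +9.7 × 2.7 = +26.19°C → T = 12.44°C

12.44°C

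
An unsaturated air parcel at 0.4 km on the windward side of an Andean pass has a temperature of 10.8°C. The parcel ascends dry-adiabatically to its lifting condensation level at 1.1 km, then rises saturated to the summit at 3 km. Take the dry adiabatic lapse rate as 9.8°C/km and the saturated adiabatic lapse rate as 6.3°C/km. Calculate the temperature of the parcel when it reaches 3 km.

-8.03°C

400–1100 m, dry: Δz = 0.7 km ⇒ ΔT = -6.86°C; T = 3.94°C
1100–3000 m, saturated: Δz = 1.9 km ⇒ ΔT = -11.97°C; T = -8.03°C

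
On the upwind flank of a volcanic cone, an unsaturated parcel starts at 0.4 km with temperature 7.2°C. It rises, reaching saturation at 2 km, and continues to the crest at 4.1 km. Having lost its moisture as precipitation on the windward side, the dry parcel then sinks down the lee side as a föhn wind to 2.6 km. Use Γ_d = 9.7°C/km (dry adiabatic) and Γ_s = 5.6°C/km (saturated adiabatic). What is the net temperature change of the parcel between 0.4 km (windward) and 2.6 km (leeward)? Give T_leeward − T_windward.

-12.73°C

From 400 m to 2000 m (dry): cools by 9.7 × 1.6 = 15.52°C, giving -8.32°C.
From 2000 m to 4100 m (saturated): cools by 5.6 × 2.1 = 11.76°C, giving -20.08°C.
From 4100 m to 2600 m (dry descent): warms by 9.7 × 1.5 = 14.55°C, giving -5.53°C.
Net change vs windward start: -5.53 − 7.2 = -12.73°C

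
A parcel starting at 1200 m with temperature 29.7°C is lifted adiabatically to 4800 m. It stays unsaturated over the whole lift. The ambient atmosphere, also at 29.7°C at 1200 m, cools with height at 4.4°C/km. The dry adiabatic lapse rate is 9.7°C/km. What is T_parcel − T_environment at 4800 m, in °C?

-19.08°C (parcel cooler than environment)

Parcel:
  1200 → 4800 m (dry, 9.7°C/km): ΔT = -9.7 × 3.6 = -34.92°C → T = -5.22°C
Environment:
  1200 → 4800 m (environment, 4.4°C/km): ΔT = -4.4 × 3.6 = -15.84°C → T = 13.86°C
T_parcel − T_env = -5.22 − 13.86 = -19.08°C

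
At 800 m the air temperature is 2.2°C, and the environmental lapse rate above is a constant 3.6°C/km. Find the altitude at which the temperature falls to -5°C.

Height above start = (2.2 − (-5)) / 3.6 = 2 km
Altitude = 800 m + 2000 m = 2800 m

2800 m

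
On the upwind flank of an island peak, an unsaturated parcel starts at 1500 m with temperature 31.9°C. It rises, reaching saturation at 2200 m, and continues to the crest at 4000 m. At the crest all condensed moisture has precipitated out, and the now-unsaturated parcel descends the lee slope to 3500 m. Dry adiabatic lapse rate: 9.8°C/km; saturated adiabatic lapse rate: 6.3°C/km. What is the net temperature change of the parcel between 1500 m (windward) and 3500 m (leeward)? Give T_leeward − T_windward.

-13.3°C

1500 → 2200 m (dry, 9.8°C/km): ΔT = -9.8 × 0.7 = -6.86°C → T = 25.04°C
2200 → 4000 m (saturated, 6.3°C/km): ΔT = -6.3 × 1.8 = -11.34°C → T = 13.7°C
4000 → 3500 m (dry descent, 9.8°C/km): ΔT = +9.8 × 0.5 = +4.9°C → T = 18.6°C
Net change vs windward start: 18.6 − 31.9 = -13.3°C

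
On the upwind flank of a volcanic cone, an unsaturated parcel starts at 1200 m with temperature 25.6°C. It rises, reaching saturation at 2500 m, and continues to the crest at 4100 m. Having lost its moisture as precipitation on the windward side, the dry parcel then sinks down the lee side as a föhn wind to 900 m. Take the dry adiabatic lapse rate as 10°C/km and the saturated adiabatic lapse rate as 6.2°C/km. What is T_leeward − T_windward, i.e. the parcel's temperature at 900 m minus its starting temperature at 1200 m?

1200–2500 m, dry: Δz = 1.3 km ⇒ ΔT = -13°C; T = 12.6°C
2500–4100 m, saturated: Δz = 1.6 km ⇒ ΔT = -9.92°C; T = 2.68°C
4100–900 m, dry descent: Δz = 3.2 km ⇒ ΔT = +32°C; T = 34.68°C
Net change vs windward start: 34.68 − 25.6 = +9.08°C

+9.08°C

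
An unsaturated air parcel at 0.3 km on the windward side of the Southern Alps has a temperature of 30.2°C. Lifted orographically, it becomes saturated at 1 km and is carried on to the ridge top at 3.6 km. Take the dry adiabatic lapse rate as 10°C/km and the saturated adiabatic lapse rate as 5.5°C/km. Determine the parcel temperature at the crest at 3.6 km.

300–1000 m, dry: Δz = 0.7 km ⇒ ΔT = -7°C; T = 23.2°C
1000–3600 m, saturated: Δz = 2.6 km ⇒ ΔT = -14.3°C; T = 8.9°C

8.9°C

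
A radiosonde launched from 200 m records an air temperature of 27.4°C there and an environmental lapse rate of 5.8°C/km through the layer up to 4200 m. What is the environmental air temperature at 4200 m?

4.2°C

Environmental to 4200 m: -5.8 × 4 km = -23.2°C, so T = 4.2°C.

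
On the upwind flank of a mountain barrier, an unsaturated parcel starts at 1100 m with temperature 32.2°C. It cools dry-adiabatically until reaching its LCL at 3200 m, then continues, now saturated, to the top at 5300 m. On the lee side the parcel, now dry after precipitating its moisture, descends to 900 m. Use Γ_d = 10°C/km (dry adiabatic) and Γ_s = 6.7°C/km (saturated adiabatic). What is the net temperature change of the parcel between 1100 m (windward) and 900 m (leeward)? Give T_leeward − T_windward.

1100 → 3200 m (dry, 10°C/km): ΔT = -10 × 2.1 = -21°C → T = 11.2°C
3200 → 5300 m (saturated, 6.7°C/km): ΔT = -6.7 × 2.1 = -14.07°C → T = -2.87°C
5300 → 900 m (dry descent, 10°C/km): ΔT = +10 × 4.4 = +44°C → T = 41.13°C
Net change vs windward start: 41.13 − 32.2 = +8.93°C

+8.93°C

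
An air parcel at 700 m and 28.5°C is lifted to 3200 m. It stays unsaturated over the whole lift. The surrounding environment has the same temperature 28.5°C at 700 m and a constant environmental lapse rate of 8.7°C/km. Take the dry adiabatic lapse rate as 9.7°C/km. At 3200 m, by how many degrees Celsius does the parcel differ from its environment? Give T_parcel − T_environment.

-2.5°C (parcel cooler than environment)

Parcel:
  700 → 3200 m (dry, 9.7°C/km): ΔT = -9.7 × 2.5 = -24.25°C → T = 4.25°C
Environment:
  700 → 3200 m (environment, 8.7°C/km): ΔT = -8.7 × 2.5 = -21.75°C → T = 6.75°C
T_parcel − T_env = 4.25 − 6.75 = -2.5°C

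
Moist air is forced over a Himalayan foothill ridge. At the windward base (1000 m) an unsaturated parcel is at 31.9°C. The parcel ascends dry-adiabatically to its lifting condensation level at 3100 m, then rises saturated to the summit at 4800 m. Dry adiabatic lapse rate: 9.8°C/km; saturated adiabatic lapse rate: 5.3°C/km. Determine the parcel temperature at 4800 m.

2.31°C

Dry to 3100 m: -9.8 × 2.1 km = -20.58°C, so T = 11.32°C.
Saturated to 4800 m: -5.3 × 1.7 km = -9.01°C, so T = 2.31°C.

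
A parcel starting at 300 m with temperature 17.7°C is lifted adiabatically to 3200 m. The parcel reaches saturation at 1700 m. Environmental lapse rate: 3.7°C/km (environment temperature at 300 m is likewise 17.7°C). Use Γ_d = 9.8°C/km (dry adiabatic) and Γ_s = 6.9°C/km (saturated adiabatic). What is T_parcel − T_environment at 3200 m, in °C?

-13.34°C (parcel cooler than environment)

Parcel:
  Dry to 1700 m: -9.8 × 1.4 km = -13.72°C, so T = 3.98°C.
  Saturated to 3200 m: -6.9 × 1.5 km = -10.35°C, so T = -6.37°C.
Environment:
  Environment to 3200 m: -3.7 × 2.9 km = -10.73°C, so T = 6.97°C.
T_parcel − T_env = -6.37 − 6.97 = -13.34°C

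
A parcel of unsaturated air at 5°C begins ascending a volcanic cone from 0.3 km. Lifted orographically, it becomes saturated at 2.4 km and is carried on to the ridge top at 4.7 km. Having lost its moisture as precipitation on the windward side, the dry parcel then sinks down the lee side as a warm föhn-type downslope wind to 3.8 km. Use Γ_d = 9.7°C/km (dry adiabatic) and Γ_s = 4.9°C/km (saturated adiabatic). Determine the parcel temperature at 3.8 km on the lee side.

-17.91°C

300 → 2400 m (dry, 9.7°C/km): ΔT = -9.7 × 2.1 = -20.37°C → T = -15.37°C
2400 → 4700 m (saturated, 4.9°C/km): ΔT = -4.9 × 2.3 = -11.27°C → T = -26.64°C
4700 → 3800 m (dry descent, 9.7°C/km): ΔT = +9.7 × 0.9 = +8.73°C → T = -17.91°C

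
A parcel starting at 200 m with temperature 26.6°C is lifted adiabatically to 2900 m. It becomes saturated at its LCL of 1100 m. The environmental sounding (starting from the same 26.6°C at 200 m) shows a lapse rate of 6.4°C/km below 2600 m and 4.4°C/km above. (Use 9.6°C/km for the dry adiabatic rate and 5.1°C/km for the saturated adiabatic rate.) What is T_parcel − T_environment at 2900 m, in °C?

Parcel:
  From 200 m to 1100 m (dry): cools by 9.6 × 0.9 = 8.64°C, giving 17.96°C.
  From 1100 m to 2900 m (saturated): cools by 5.1 × 1.8 = 9.18°C, giving 8.78°C.
Environment:
  From 200 m to 2600 m (environment, lower layer): cools by 6.4 × 2.4 = 15.36°C, giving 11.24°C.
  From 2600 m to 2900 m (environment, upper layer): cools by 4.4 × 0.3 = 1.32°C, giving 9.92°C.
T_parcel − T_env = 8.78 − 9.92 = -1.14°C

-1.14°C (parcel cooler than environment)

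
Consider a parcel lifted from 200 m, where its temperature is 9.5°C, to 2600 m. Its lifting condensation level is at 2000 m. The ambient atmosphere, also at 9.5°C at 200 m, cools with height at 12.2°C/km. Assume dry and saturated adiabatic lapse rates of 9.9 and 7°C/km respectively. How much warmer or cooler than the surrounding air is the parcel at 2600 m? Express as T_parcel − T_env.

+7.26°C (parcel warmer than environment)

Parcel:
  From 200 m to 2000 m (dry): cools by 9.9 × 1.8 = 17.82°C, giving -8.32°C.
  From 2000 m to 2600 m (saturated): cools by 7 × 0.6 = 4.2°C, giving -12.52°C.
Environment:
  From 200 m to 2600 m (environment): cools by 12.2 × 2.4 = 29.28°C, giving -19.78°C.
T_parcel − T_env = -12.52 − (-19.78) = +7.26°C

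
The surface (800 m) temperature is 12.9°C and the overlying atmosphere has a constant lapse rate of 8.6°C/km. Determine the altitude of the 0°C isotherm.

2300 m

Height above start = (12.9 − 0) / 8.6 = 1.5 km
Altitude = 800 m + 1500 m = 2300 m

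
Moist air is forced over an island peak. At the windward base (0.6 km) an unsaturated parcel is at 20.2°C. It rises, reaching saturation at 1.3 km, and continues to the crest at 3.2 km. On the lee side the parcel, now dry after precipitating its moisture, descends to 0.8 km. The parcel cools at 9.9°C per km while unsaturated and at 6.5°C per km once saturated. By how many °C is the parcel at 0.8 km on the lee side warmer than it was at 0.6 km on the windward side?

Dry to 1300 m: -9.9 × 0.7 km = -6.93°C, so T = 13.27°C.
Saturated to 3200 m: -6.5 × 1.9 km = -12.35°C, so T = 0.92°C.
Dry descent to 800 m: +9.9 × 2.4 km = +23.76°C, so T = 24.68°C.
Net change vs windward start: 24.68 − 20.2 = +4.48°C

+4.48°C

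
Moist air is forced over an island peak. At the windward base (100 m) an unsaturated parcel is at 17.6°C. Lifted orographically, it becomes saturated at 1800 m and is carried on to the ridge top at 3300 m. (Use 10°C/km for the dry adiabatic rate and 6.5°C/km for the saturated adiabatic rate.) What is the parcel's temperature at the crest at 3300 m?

100–1800 m, dry: Δz = 1.7 km ⇒ ΔT = -17°C; T = 0.6°C
1800–3300 m, saturated: Δz = 1.5 km ⇒ ΔT = -9.75°C; T = -9.15°C

-9.15°C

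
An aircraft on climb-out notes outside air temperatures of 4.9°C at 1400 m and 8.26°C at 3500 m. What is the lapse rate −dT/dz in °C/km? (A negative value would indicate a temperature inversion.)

-1.6°C/km

Γ = −ΔT/Δz = (4.9 − 8.26) / (3500 − 1400) m
  = -3.36°C / 2.1 km = -1.6°C/km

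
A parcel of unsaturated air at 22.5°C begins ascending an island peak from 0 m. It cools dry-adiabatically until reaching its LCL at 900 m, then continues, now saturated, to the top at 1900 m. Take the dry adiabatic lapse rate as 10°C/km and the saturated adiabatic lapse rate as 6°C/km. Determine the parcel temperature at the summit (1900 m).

7.5°C

Dry to 900 m: -10 × 0.9 km = -9°C, so T = 13.5°C.
Saturated to 1900 m: -6 × 1 km = -6°C, so T = 7.5°C.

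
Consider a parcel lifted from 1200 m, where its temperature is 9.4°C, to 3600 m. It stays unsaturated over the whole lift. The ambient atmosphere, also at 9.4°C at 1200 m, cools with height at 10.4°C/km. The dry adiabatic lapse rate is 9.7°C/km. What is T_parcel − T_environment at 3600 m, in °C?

Parcel:
  From 1200 m to 3600 m (dry): cools by 9.7 × 2.4 = 23.28°C, giving -13.88°C.
Environment:
  From 1200 m to 3600 m (environment): cools by 10.4 × 2.4 = 24.96°C, giving -15.56°C.
T_parcel − T_env = -13.88 − (-15.56) = +1.68°C

+1.68°C (parcel warmer than environment)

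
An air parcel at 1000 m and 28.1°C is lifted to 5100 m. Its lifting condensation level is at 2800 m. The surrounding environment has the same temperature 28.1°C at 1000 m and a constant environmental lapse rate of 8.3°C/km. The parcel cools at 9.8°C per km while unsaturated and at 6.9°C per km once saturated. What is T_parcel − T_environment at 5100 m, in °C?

Parcel:
  1000–2800 m, dry: Δz = 1.8 km ⇒ ΔT = -17.64°C; T = 10.46°C
  2800–5100 m, saturated: Δz = 2.3 km ⇒ ΔT = -15.87°C; T = -5.41°C
Environment:
  1000–5100 m, environment: Δz = 4.1 km ⇒ ΔT = -34.03°C; T = -5.93°C
T_parcel − T_env = -5.41 − (-5.93) = +0.52°C

+0.52°C (parcel warmer than environment)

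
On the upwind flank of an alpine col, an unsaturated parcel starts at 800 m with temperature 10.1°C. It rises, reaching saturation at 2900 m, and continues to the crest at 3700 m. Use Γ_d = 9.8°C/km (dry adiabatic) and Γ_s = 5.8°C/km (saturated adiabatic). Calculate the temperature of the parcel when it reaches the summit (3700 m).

-15.12°C

From 800 m to 2900 m (dry): cools by 9.8 × 2.1 = 20.58°C, giving -10.48°C.
From 2900 m to 3700 m (saturated): cools by 5.8 × 0.8 = 4.64°C, giving -15.12°C.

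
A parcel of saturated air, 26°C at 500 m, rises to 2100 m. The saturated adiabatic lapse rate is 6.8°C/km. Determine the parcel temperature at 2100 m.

15.12°C

From 500 m to 2100 m (saturated adiabatic): cools by 6.8 × 1.6 = 10.88°C, giving 15.12°C.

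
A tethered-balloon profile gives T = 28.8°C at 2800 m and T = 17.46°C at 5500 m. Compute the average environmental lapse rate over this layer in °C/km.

4.2°C/km

Γ = −ΔT/Δz = (28.8 − 17.46) / (5500 − 2800) m
  = 11.34°C / 2.7 km = 4.2°C/km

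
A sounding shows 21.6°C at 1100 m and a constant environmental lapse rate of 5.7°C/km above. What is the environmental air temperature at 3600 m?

7.35°C

Environmental to 3600 m: -5.7 × 2.5 km = -14.25°C, so T = 7.35°C.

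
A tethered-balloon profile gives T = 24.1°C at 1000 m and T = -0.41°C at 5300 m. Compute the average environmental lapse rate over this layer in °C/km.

5.7°C/km

Γ = −ΔT/Δz = (24.1 − (-0.41)) / (5300 − 1000) m
  = 24.51°C / 4.3 km = 5.7°C/km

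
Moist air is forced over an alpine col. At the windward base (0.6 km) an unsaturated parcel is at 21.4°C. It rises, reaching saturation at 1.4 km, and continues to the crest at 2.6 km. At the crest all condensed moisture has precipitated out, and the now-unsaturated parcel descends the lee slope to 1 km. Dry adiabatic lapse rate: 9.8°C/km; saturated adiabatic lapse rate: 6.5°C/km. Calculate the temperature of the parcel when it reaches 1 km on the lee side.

21.44°C

From 600 m to 1400 m (dry): cools by 9.8 × 0.8 = 7.84°C, giving 13.56°C.
From 1400 m to 2600 m (saturated): cools by 6.5 × 1.2 = 7.8°C, giving 5.76°C.
From 2600 m to 1000 m (dry descent): warms by 9.8 × 1.6 = 15.68°C, giving 21.44°C.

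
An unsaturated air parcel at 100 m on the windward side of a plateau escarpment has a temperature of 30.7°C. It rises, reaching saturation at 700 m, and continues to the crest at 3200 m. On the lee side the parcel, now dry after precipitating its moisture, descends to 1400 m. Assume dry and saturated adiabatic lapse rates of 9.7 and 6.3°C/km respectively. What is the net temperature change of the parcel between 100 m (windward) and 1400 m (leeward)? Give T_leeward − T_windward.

100 → 700 m (dry, 9.7°C/km): ΔT = -9.7 × 0.6 = -5.82°C → T = 24.88°C
700 → 3200 m (saturated, 6.3°C/km): ΔT = -6.3 × 2.5 = -15.75°C → T = 9.13°C
3200 → 1400 m (dry descent, 9.7°C/km): ΔT = +9.7 × 1.8 = +17.46°C → T = 26.59°C
Net change vs windward start: 26.59 − 30.7 = -4.11°C

-4.11°C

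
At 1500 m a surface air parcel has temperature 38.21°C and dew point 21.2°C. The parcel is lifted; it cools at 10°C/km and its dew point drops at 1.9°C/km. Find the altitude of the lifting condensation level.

3600 m

T and T_d converge at 10 − 1.9 = 8.1°C per km
Height above start = (38.21 − 21.2) / 8.1 = 2.1 km
LCL altitude = 1500 m + 2100 m = 3600 m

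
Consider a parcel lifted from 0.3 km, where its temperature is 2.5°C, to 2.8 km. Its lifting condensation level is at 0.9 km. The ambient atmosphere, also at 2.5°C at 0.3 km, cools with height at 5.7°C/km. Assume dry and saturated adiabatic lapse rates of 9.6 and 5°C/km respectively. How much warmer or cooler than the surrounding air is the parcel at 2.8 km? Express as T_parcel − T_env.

Parcel:
  300 → 900 m (dry, 9.6°C/km): ΔT = -9.6 × 0.6 = -5.76°C → T = -3.26°C
  900 → 2800 m (saturated, 5°C/km): ΔT = -5 × 1.9 = -9.5°C → T = -12.76°C
Environment:
  300 → 2800 m (environment, 5.7°C/km): ΔT = -5.7 × 2.5 = -14.25°C → T = -11.75°C
T_parcel − T_env = -12.76 − (-11.75) = -1.01°C

-1.01°C (parcel cooler than environment)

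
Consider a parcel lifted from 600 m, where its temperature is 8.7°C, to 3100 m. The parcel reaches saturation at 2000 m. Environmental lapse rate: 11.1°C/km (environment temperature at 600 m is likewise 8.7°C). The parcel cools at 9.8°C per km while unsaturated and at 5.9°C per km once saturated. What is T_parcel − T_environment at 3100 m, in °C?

Parcel:
  600 → 2000 m (dry, 9.8°C/km): ΔT = -9.8 × 1.4 = -13.72°C → T = -5.02°C
  2000 → 3100 m (saturated, 5.9°C/km): ΔT = -5.9 × 1.1 = -6.49°C → T = -11.51°C
Environment:
  600 → 3100 m (environment, 11.1°C/km): ΔT = -11.1 × 2.5 = -27.75°C → T = -19.05°C
T_parcel − T_env = -11.51 − (-19.05) = +7.54°C

+7.54°C (parcel warmer than environment)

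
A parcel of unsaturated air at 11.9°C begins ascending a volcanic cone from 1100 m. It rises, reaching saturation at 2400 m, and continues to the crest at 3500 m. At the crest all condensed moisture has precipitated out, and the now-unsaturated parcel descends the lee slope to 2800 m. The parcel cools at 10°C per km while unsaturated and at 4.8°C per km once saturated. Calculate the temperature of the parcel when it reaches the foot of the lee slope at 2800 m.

0.62°C

From 1100 m to 2400 m (dry): cools by 10 × 1.3 = 13°C, giving -1.1°C.
From 2400 m to 3500 m (saturated): cools by 4.8 × 1.1 = 5.28°C, giving -6.38°C.
From 3500 m to 2800 m (dry descent): warms by 10 × 0.7 = 7°C, giving 0.62°C.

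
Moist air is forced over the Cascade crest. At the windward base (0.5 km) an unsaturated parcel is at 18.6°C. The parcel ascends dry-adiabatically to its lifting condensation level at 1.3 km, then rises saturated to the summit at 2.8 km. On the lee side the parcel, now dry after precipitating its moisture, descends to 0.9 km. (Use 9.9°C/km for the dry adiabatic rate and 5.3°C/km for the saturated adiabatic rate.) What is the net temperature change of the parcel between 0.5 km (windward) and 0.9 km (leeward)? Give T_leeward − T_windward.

+2.94°C

From 500 m to 1300 m (dry): cools by 9.9 × 0.8 = 7.92°C, giving 10.68°C.
From 1300 m to 2800 m (saturated): cools by 5.3 × 1.5 = 7.95°C, giving 2.73°C.
From 2800 m to 900 m (dry descent): warms by 9.9 × 1.9 = 18.81°C, giving 21.54°C.
Net change vs windward start: 21.54 − 18.6 = +2.94°C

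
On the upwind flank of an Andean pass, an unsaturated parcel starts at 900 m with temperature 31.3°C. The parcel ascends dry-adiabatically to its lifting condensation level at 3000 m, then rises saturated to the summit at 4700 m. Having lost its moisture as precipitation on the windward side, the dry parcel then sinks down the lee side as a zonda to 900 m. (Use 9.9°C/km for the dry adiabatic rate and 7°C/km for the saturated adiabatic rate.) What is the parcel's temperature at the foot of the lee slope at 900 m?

36.23°C

900 → 3000 m (dry, 9.9°C/km): ΔT = -9.9 × 2.1 = -20.79°C → T = 10.51°C
3000 → 4700 m (saturated, 7°C/km): ΔT = -7 × 1.7 = -11.9°C → T = -1.39°C
4700 → 900 m (dry descent, 9.9°C/km): ΔT = +9.9 × 3.8 = +37.62°C → T = 36.23°C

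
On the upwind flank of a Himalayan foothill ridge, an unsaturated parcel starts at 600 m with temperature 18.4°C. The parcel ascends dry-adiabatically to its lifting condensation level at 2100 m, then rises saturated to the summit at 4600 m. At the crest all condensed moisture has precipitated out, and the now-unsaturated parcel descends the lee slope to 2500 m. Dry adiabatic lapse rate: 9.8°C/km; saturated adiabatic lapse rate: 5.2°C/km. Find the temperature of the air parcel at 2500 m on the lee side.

11.28°C

600–2100 m, dry: Δz = 1.5 km ⇒ ΔT = -14.7°C; T = 3.7°C
2100–4600 m, saturated: Δz = 2.5 km ⇒ ΔT = -13°C; T = -9.3°C
4600–2500 m, dry descent: Δz = 2.1 km ⇒ ΔT = +20.58°C; T = 11.28°C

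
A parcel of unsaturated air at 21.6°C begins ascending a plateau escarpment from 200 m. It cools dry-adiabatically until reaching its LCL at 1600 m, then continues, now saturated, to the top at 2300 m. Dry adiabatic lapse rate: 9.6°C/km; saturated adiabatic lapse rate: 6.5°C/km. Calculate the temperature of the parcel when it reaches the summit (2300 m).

Dry to 1600 m: -9.6 × 1.4 km = -13.44°C, so T = 8.16°C.
Saturated to 2300 m: -6.5 × 0.7 km = -4.55°C, so T = 3.61°C.

3.61°C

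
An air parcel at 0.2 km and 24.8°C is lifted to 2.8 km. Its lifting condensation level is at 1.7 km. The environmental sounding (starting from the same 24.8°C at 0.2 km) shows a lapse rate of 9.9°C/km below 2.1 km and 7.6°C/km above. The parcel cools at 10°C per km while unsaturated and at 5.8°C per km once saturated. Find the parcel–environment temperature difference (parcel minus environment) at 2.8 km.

+2.75°C (parcel warmer than environment)

Parcel:
  From 200 m to 1700 m (dry): cools by 10 × 1.5 = 15°C, giving 9.8°C.
  From 1700 m to 2800 m (saturated): cools by 5.8 × 1.1 = 6.38°C, giving 3.42°C.
Environment:
  From 200 m to 2100 m (environment, lower layer): cools by 9.9 × 1.9 = 18.81°C, giving 5.99°C.
  From 2100 m to 2800 m (environment, upper layer): cools by 7.6 × 0.7 = 5.32°C, giving 0.67°C.
T_parcel − T_env = 3.42 − 0.67 = +2.75°C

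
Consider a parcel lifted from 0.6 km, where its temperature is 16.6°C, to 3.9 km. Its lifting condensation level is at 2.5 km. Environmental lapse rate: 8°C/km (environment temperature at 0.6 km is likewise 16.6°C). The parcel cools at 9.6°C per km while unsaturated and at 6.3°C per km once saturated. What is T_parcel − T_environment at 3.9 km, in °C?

Parcel:
  600–2500 m, dry: Δz = 1.9 km ⇒ ΔT = -18.24°C; T = -1.64°C
  2500–3900 m, saturated: Δz = 1.4 km ⇒ ΔT = -8.82°C; T = -10.46°C
Environment:
  600–3900 m, environment: Δz = 3.3 km ⇒ ΔT = -26.4°C; T = -9.8°C
T_parcel − T_env = -10.46 − (-9.8) = -0.66°C

-0.66°C (parcel cooler than environment)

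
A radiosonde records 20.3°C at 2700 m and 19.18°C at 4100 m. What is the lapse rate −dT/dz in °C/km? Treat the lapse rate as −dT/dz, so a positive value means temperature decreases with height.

0.8°C/km

Γ = −ΔT/Δz = (20.3 − 19.18) / (4100 − 2700) m
  = 1.12°C / 1.4 km = 0.8°C/km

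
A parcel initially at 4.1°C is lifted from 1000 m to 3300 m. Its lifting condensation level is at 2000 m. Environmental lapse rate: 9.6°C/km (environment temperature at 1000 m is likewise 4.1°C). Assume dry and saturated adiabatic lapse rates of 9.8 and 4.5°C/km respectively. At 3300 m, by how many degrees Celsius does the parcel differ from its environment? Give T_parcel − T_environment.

Parcel:
  Dry to 2000 m: -9.8 × 1 km = -9.8°C, so T = -5.7°C.
  Saturated to 3300 m: -4.5 × 1.3 km = -5.85°C, so T = -11.55°C.
Environment:
  Environment to 3300 m: -9.6 × 2.3 km = -22.08°C, so T = -17.98°C.
T_parcel − T_env = -11.55 − (-17.98) = +6.43°C

+6.43°C (parcel warmer than environment)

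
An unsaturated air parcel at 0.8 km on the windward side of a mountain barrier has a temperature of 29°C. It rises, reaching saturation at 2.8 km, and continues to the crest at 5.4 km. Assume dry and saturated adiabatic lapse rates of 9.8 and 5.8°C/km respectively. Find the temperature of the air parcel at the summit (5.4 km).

-5.68°C

800 → 2800 m (dry, 9.8°C/km): ΔT = -9.8 × 2 = -19.6°C → T = 9.4°C
2800 → 5400 m (saturated, 5.8°C/km): ΔT = -5.8 × 2.6 = -15.08°C → T = -5.68°C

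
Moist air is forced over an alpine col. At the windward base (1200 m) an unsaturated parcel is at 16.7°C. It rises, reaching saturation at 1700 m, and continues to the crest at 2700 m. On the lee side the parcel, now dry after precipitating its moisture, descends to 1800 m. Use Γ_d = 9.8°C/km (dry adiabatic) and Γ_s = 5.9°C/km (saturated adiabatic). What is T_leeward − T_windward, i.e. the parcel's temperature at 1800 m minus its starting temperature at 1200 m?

Dry to 1700 m: -9.8 × 0.5 km = -4.9°C, so T = 11.8°C.
Saturated to 2700 m: -5.9 × 1 km = -5.9°C, so T = 5.9°C.
Dry descent to 1800 m: +9.8 × 0.9 km = +8.82°C, so T = 14.72°C.
Net change vs windward start: 14.72 − 16.7 = -1.98°C

-1.98°C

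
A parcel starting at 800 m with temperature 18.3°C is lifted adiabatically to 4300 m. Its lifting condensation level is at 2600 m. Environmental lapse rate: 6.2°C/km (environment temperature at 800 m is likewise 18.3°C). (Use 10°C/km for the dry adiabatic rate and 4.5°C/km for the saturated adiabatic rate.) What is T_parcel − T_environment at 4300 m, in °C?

-3.95°C (parcel cooler than environment)

Parcel:
  800–2600 m, dry: Δz = 1.8 km ⇒ ΔT = -18°C; T = 0.3°C
  2600–4300 m, saturated: Δz = 1.7 km ⇒ ΔT = -7.65°C; T = -7.35°C
Environment:
  800–4300 m, environment: Δz = 3.5 km ⇒ ΔT = -21.7°C; T = -3.4°C
T_parcel − T_env = -7.35 − (-3.4) = -3.95°C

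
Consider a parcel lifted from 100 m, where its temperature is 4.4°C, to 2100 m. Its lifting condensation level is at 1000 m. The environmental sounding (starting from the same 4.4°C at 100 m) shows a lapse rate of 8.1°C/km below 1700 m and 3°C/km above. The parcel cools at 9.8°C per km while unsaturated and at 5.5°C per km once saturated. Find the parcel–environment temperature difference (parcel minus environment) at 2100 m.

-0.71°C (parcel cooler than environment)

Parcel:
  From 100 m to 1000 m (dry): cools by 9.8 × 0.9 = 8.82°C, giving -4.42°C.
  From 1000 m to 2100 m (saturated): cools by 5.5 × 1.1 = 6.05°C, giving -10.47°C.
Environment:
  From 100 m to 1700 m (environment, lower layer): cools by 8.1 × 1.6 = 12.96°C, giving -8.56°C.
  From 1700 m to 2100 m (environment, upper layer): cools by 3 × 0.4 = 1.2°C, giving -9.76°C.
T_parcel − T_env = -10.47 − (-9.76) = -0.71°C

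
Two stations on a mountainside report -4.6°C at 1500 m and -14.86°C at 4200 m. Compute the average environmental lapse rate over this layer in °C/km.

Γ = −ΔT/Δz = (-4.6 − (-14.86)) / (4200 − 1500) m
  = 10.26°C / 2.7 km = 3.8°C/km

3.8°C/km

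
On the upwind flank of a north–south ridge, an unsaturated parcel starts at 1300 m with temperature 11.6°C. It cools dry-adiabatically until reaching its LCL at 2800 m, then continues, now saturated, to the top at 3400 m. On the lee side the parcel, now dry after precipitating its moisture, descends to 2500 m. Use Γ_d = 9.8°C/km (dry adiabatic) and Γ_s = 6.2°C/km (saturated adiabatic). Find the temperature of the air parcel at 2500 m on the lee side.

2°C

1300–2800 m, dry: Δz = 1.5 km ⇒ ΔT = -14.7°C; T = -3.1°C
2800–3400 m, saturated: Δz = 0.6 km ⇒ ΔT = -3.72°C; T = -6.82°C
3400–2500 m, dry descent: Δz = 0.9 km ⇒ ΔT = +8.82°C; T = 2°C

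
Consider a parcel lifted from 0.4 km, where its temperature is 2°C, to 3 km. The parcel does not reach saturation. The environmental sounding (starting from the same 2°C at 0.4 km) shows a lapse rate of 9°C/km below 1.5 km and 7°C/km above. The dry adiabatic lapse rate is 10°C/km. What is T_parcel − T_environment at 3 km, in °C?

-5.6°C (parcel cooler than environment)

Parcel:
  From 400 m to 3000 m (dry): cools by 10 × 2.6 = 26°C, giving -24°C.
Environment:
  From 400 m to 1500 m (environment, lower layer): cools by 9 × 1.1 = 9.9°C, giving -7.9°C.
  From 1500 m to 3000 m (environment, upper layer): cools by 7 × 1.5 = 10.5°C, giving -18.4°C.
T_parcel − T_env = -24 − (-18.4) = -5.6°C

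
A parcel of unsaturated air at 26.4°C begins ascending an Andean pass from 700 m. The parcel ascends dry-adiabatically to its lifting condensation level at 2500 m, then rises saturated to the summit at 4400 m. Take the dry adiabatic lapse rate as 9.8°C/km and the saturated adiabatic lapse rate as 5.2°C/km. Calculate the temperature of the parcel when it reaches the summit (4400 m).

-1.12°C

Dry to 2500 m: -9.8 × 1.8 km = -17.64°C, so T = 8.76°C.
Saturated to 4400 m: -5.2 × 1.9 km = -9.88°C, so T = -1.12°C.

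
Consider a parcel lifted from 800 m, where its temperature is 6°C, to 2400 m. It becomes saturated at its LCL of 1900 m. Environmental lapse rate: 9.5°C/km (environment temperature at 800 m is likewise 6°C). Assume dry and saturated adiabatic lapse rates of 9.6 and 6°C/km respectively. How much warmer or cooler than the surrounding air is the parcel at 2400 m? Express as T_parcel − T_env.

Parcel:
  From 800 m to 1900 m (dry): cools by 9.6 × 1.1 = 10.56°C, giving -4.56°C.
  From 1900 m to 2400 m (saturated): cools by 6 × 0.5 = 3°C, giving -7.56°C.
Environment:
  From 800 m to 2400 m (environment): cools by 9.5 × 1.6 = 15.2°C, giving -9.2°C.
T_parcel − T_env = -7.56 − (-9.2) = +1.64°C

+1.64°C (parcel warmer than environment)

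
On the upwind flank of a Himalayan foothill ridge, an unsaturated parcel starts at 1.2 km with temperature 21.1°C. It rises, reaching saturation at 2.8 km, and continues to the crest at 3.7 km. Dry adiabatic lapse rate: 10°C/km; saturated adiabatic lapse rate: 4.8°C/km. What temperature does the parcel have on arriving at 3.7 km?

1200 → 2800 m (dry, 10°C/km): ΔT = -10 × 1.6 = -16°C → T = 5.1°C
2800 → 3700 m (saturated, 4.8°C/km): ΔT = -4.8 × 0.9 = -4.32°C → T = 0.78°C

0.78°C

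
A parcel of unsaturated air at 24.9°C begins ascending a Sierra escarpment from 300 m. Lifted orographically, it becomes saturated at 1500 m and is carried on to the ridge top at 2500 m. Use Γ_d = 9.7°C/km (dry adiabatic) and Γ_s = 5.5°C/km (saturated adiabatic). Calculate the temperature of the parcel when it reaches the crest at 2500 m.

7.76°C

300–1500 m, dry: Δz = 1.2 km ⇒ ΔT = -11.64°C; T = 13.26°C
1500–2500 m, saturated: Δz = 1 km ⇒ ΔT = -5.5°C; T = 7.76°C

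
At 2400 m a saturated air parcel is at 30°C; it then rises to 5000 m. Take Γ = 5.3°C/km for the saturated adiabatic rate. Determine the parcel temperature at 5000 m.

Saturated adiabatic to 5000 m: -5.3 × 2.6 km = -13.78°C, so T = 16.22°C.

16.22°C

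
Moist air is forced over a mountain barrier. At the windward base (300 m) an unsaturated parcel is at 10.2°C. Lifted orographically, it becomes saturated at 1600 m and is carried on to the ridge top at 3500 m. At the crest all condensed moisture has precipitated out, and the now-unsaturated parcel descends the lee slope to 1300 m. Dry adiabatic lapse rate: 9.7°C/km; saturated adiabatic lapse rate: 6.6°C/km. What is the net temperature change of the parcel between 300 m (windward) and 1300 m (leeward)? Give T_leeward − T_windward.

-3.81°C

From 300 m to 1600 m (dry): cools by 9.7 × 1.3 = 12.61°C, giving -2.41°C.
From 1600 m to 3500 m (saturated): cools by 6.6 × 1.9 = 12.54°C, giving -14.95°C.
From 3500 m to 1300 m (dry descent): warms by 9.7 × 2.2 = 21.34°C, giving 6.39°C.
Net change vs windward start: 6.39 − 10.2 = -3.81°C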